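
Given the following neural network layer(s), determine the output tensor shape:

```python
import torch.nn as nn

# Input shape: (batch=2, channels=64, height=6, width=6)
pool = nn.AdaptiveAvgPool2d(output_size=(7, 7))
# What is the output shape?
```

Input: (2, 64, 6, 6) -> Output: (2, 64, 7, 7)

Answer: (2, 64, 7, 7)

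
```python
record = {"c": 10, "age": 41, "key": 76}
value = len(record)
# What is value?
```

Trace:
`record = {"c": 10, "age": 41, "key": 76}` → record = {'c': 10, 'age': 41, 'key': 76}
`value = len(record)` → value = 3
So value = 3

Answer: 3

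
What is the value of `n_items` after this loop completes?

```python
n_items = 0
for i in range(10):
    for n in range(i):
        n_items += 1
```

Triangle number: 0+1+2+...+9
`n_items` takes the values: 0 → 1 → 2 → 3 → 4 → 5 → 6 → 7 → 8 → 9 → 10 → 11 → 12 → 13 → 14 → 15 → 16 → 17 → 18 → 19 → 20 → 21 → 22 → 23 → 24 → 25 → 26 → 27 → 28 → 29 → … → 41 → 42 → 43 → 44 → 45

Answer: 45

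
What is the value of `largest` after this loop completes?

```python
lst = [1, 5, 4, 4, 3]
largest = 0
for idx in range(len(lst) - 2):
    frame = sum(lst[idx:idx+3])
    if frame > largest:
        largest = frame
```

Max sum of 3-element window in [1, 5, 4, 4, 3]
`largest` takes the values: 0 → 10 → 13

Answer: 13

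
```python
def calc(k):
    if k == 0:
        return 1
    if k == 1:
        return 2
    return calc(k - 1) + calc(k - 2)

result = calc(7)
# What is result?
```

Build up from base cases: calc(0)=1, calc(1)=2, calc(2)=3, calc(3)=5, calc(4)=8, calc(5)=13, calc(6)=21, ..., calc(7)=34

Answer: 34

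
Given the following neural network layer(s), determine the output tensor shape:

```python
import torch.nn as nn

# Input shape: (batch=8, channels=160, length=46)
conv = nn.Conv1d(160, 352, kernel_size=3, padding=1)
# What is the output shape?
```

Input: (8, 160, 46) -> Output: (8, 352, 46)

Answer: (8, 352, 46)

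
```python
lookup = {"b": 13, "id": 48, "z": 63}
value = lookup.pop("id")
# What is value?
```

Trace:
`lookup = {"b": 13, "id": 48, "z": 63}` → lookup = {'b': 13, 'id': 48, 'z': 63}
`value = lookup.pop("id")` → lookup = {'b': 13, 'z': 63}; value = 48
So value = 48

Answer: 48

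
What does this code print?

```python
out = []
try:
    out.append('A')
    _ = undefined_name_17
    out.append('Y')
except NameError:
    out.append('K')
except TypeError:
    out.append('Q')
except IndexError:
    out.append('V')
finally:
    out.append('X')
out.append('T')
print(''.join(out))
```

Execution trace: 'A' (try body) → 'K' (except NameError) → 'X' (finally) → 'T' (after the try/except). Output: AKXT

Answer: AKXT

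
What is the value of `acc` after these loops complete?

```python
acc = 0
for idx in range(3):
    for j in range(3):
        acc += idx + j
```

Sum of all idx+j for idx,j in 3x3
`acc` takes the values: 0 → 1 → 3 → 4 → 6 → 9 → 11 → 14 → 18

Answer: 18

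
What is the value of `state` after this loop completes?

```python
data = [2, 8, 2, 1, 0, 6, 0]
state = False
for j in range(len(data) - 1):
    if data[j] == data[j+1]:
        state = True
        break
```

Check consecutive duplicates in [2, 8, 2, 1, 0, 6, 0]
`state` takes the values: False

Answer: False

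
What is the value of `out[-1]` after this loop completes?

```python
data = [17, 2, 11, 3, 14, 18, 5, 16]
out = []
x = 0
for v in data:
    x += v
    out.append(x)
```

Cumulative sum ends at 86
`out` takes the values: [] → [17] → [17, 19] → [17, 19, 30] → [17, 19, 30, 33] → [17, 19, 30, 33, 47] → [17, 19, 30, 33, 47, 65] → [17, 19, 30, 33, 47, 65, 70] → [17, 19, 30, 33, 47, 65, 70, 86]
So `out[-1]` = 86

Answer: 86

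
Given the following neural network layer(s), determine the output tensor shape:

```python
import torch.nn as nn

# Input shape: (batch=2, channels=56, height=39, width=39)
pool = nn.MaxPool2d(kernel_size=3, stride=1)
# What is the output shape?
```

Input: (2, 56, 39, 39) -> Output: (2, 56, 37, 37)

Answer: (2, 56, 37, 37)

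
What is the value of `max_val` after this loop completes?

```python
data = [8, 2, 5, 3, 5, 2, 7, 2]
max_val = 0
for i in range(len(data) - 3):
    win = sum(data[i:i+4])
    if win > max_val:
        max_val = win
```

Max sum of 4-element window in [8, 2, 5, 3, 5, 2, 7, 2]
`max_val` takes the values: 0 → 18

Answer: 18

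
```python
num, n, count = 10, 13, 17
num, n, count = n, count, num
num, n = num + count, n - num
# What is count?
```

Trace:
`num, n, count = 10, 13, 17` → num = 10; n = 13; count = 17
`num, n, count = n, count, num` → num = 13; n = 17; count = 10
`num, n = num + count, n - num` → num = 23; n = 4
So count = 10

Answer: 10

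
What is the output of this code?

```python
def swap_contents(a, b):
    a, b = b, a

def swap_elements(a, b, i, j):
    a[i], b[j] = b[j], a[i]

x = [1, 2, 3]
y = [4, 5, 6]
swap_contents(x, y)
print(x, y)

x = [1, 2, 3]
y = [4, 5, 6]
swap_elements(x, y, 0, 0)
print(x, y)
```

Key concept: parameter rebinding vs mutation.
Step by step:
`x = [1, 2, 3]` → x = [1, 2, 3]
`y = [4, 5, 6]` → y = [4, 5, 6]
`swap_contents(x, y)` → no visible change to tracked variables
`print(x, y)` → prints [1, 2, 3] [4, 5, 6]
`x = [1, 2, 3]` → x = [1, 2, 3]
`y = [4, 5, 6]` → y = [4, 5, 6]
`swap_elements(x, y, 0, 0)` → x = [4, 2, 3]; y = [1, 5, 6]
`print(x, y)` → prints [4, 2, 3] [1, 5, 6]

Answer:
[1, 2, 3] [4, 5, 6]
[4, 2, 3] [1, 5, 6]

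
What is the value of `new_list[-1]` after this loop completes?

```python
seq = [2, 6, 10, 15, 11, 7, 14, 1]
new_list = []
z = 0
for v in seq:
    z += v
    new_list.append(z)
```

Cumulative sum ends at 66
`new_list` takes the values: [] → [2] → [2, 8] → [2, 8, 18] → [2, 8, 18, 33] → [2, 8, 18, 33, 44] → [2, 8, 18, 33, 44, 51] → [2, 8, 18, 33, 44, 51, 65] → [2, 8, 18, 33, 44, 51, 65, 66]
So `new_list[-1]` = 66

Answer: 66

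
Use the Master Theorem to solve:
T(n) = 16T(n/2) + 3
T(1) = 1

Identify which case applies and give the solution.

a=16, b=2, f(n)=3. log_2(16) = 4. Since c=0 < 4, Case 1 applies: T(n) = Θ(n^log_b(a)) = O(n^4).

Answer: O(n^4) - Case 1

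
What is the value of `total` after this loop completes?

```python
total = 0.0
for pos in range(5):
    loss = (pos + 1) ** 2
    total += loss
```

Sum of squared losses 1² + 2² + ... + 5²
`total` takes the values: 0.0 → 1.0 → 5.0 → 14.0 → 30.0 → 55.0

Answer: 55.0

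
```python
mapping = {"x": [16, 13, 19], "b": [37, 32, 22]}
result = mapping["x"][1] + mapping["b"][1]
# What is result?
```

Trace:
`mapping = {"x": [16, 13, 19], "b": [37, 32, 22]}` → mapping = {'x': [16, 13, 19], 'b': [37, 32, 22]}
`result = mapping["x"][1] + mapping["b"][1]` → result = 45
So result = 45

Answer: 45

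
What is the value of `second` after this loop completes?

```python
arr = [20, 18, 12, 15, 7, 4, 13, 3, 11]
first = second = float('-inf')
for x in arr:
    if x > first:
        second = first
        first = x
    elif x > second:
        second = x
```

Second largest (with repeats) in [20, 18, 12, 15, 7, 4, 13, 3, 11]
`second` takes the values: -inf → 18

Answer: 18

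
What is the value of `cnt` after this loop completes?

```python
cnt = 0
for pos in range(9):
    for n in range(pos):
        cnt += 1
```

Triangle number: 0+1+2+...+8
`cnt` takes the values: 0 → 1 → 2 → 3 → 4 → 5 → 6 → 7 → 8 → 9 → 10 → 11 → 12 → 13 → 14 → 15 → 16 → 17 → 18 → 19 → 20 → 21 → 22 → 23 → 24 → 25 → 26 → 27 → 28 → 29 → 30 → 31 → 32 → 33 → 34 → 35 → 36

Answer: 36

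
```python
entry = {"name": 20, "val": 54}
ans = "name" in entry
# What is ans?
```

Trace:
`entry = {"name": 20, "val": 54}` → entry = {'name': 20, 'val': 54}
`ans = "name" in entry` → ans = True
So ans = True

Answer: True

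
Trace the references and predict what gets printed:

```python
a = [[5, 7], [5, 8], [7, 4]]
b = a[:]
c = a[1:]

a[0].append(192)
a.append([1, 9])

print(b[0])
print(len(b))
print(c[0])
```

Key concept: slice with nested mutation.
Step by step:
`a = [[5, 7], [5, 8], [7, 4]]` → a = [[5, 7], [5, 8], [7, 4]]
`b = a[:]` → b = [[5, 7], [5, 8], [7, 4]]
`c = a[1:]` → c = [[5, 8], [7, 4]]
`a[0].append(192)` → a = [[5, 7, 192], [5, 8], [7, 4]]; b = [[5, 7, 192], [5, 8], [7, 4]]
`a.append([1, 9])` → a = [[5, 7, 192], [5, 8], [7, 4], [1, 9]]
`print(b[0])` → prints [5, 7, 192]
`print(len(b))` → prints 3
`print(c[0])` → prints [5, 8]

Answer:
[5, 7, 192]
3
[5, 8]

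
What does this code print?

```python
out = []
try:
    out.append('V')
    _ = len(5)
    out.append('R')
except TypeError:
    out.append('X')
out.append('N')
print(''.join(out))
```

Execution trace: 'V' (try body) → 'X' (except TypeError) → 'N' (after the try/except). Output: VXN

Answer: VXN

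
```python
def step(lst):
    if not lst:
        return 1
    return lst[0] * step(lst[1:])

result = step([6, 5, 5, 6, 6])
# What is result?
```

Product over [6, 5, 5, 6, 6] = 6 * 5 * 5 * 6 * 6 = 5400

Answer: 5400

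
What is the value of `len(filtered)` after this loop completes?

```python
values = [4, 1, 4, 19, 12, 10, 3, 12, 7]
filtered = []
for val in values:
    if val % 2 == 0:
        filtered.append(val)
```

Count even numbers in [4, 1, 4, 19, 12, 10, 3, 12, 7]
`filtered` takes the values: [] → [4] → [4, 4] → [4, 4, 12] → [4, 4, 12, 10] → [4, 4, 12, 10, 12]
So `len(filtered)` = 5

Answer: 5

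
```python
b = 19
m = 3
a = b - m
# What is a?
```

Trace:
`b = 19` → b = 19
`m = 3` → m = 3
`a = b - m` → a = 16
So a = 16

Answer: 16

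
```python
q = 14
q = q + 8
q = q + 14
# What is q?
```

Trace:
`q = 14` → q = 14
`q = q + 8` → q = 22
`q = q + 14` → q = 36
So q = 36

Answer: 36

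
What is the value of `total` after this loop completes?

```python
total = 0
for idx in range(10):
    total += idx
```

Sum of 0 to 9 = 45
`total` takes the values: 0 → 1 → 3 → 6 → 10 → 15 → 21 → 28 → 36 → 45

Answer: 45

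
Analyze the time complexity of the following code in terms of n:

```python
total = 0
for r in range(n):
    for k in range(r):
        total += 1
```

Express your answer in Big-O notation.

Each loop level contributes: n × n. Multiplying the contributions gives O(n^2).

Answer: O(n^2)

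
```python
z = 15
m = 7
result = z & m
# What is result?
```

Trace:
`z = 15` → z = 15
`m = 7` → m = 7
`result = z & m` → result = 7
So result = 7

Answer: 7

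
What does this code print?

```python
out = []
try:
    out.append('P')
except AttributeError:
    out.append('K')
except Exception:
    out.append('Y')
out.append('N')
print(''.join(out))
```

Execution trace: 'P' (try body, no exception) → 'N' (after the try/except). Output: PN

Answer: PN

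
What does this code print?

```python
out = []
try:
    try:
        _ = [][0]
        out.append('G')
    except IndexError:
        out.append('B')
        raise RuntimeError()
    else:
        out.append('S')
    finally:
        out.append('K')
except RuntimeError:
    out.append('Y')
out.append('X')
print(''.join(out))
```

Execution trace: 'B' (inner except IndexError) → 'K' (inner finally) → 'Y' (outer except RuntimeError) → 'X' (after the try/except). Output: BKYX

Answer: BKYX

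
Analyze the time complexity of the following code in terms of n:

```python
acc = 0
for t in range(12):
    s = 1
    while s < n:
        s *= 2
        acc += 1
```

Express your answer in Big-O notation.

Each loop level contributes: 1 × log n. Multiplying the contributions gives O(log n).

Answer: O(log n)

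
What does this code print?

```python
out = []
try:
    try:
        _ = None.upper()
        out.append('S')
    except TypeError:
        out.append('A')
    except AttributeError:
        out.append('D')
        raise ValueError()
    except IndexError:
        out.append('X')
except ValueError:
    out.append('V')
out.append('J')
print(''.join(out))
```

Execution trace: 'D' (inner except AttributeError) → 'V' (outer except ValueError) → 'J' (after the try/except). Output: DVJ

Answer: DVJ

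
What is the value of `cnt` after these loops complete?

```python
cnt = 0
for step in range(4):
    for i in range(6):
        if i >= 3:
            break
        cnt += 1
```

Inner breaks at 3, outer runs 4 times
`cnt` takes the values: 0 → 1 → 2 → 3 → 4 → 5 → 6 → 7 → 8 → 9 → 10 → 11 → 12

Answer: 12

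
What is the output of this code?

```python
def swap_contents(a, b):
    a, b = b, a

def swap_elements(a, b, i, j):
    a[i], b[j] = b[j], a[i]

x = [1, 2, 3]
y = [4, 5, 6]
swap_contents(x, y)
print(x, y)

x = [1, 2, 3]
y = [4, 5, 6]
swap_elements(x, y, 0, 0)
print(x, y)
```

Key concept: parameter rebinding vs mutation.
Step by step:
`x = [1, 2, 3]` → x = [1, 2, 3]
`y = [4, 5, 6]` → y = [4, 5, 6]
`swap_contents(x, y)` → no visible change to tracked variables
`print(x, y)` → prints [1, 2, 3] [4, 5, 6]
`x = [1, 2, 3]` → x = [1, 2, 3]
`y = [4, 5, 6]` → y = [4, 5, 6]
`swap_elements(x, y, 0, 0)` → x = [4, 2, 3]; y = [1, 5, 6]
`print(x, y)` → prints [4, 2, 3] [1, 5, 6]

Answer:
[1, 2, 3] [4, 5, 6]
[4, 2, 3] [1, 5, 6]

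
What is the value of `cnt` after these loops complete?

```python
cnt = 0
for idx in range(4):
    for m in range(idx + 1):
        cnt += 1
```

Triangle: 1 + 2 + ... + 4
`cnt` takes the values: 0 → 1 → 2 → 3 → 4 → 5 → 6 → 7 → 8 → 9 → 10

Answer: 10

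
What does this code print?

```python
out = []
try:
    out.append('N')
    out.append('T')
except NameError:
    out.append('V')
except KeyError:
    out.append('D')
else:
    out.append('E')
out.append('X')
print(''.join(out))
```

Execution trace: 'N' (try body) → 'T' (try body, no exception) → 'E' (else) → 'X' (after the try/except). Output: NTEX

Answer: NTEX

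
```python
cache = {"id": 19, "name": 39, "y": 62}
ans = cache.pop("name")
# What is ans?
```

Trace:
`cache = {"id": 19, "name": 39, "y": 62}` → cache = {'id': 19, 'name': 39, 'y': 62}
`ans = cache.pop("name")` → cache = {'id': 19, 'y': 62}; ans = 39
So ans = 39

Answer: 39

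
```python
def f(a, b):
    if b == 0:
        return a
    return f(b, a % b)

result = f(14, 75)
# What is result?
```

f(14, 75) -> f(75, 14) -> f(14, 5) -> f(5, 4) -> f(4, 1) -> f(1, 0) -> 1

Answer: 1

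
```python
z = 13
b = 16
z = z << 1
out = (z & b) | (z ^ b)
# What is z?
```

Trace:
`z = 13` → z = 13
`b = 16` → b = 16
`z = z << 1` → z = 26
`out = (z & b) | (z ^ b)` → out = 26
So z = 26

Answer: 26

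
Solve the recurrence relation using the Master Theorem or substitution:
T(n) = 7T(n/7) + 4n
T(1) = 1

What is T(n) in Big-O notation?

By Master Theorem: a=7, b=7, f(n)=4n. Since log_7(7) = 1 and f(n) = Θ(n^1), Case 2 applies. T(n) = O(n log n).

Answer: O(n log n)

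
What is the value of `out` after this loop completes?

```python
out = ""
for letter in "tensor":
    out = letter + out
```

Reverse 'tensor'
`out` takes the values: "" → "t" → "et" → "net" → "snet" → "osnet" → "rosnet"

Answer: "rosnet"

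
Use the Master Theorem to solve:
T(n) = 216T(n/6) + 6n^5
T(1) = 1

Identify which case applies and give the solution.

a=216, b=6, f(n)=6n^5. log_6(216) = 3. Since c=5 > 3 and the regularity condition holds (216(n/6)^5 = (216/6^5)n^5 with 216/6^5 < 1), Case 3 applies: T(n) = Θ(f(n)) = O(n^5).

Answer: O(n^5) - Case 3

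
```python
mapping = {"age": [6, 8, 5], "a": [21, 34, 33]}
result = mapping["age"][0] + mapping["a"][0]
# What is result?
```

Trace:
`mapping = {"age": [6, 8, 5], "a": [21, 34, 33]}` → mapping = {'age': [6, 8, 5], 'a': [21, 34, 33]}
`result = mapping["age"][0] + mapping["a"][0]` → result = 27
So result = 27

Answer: 27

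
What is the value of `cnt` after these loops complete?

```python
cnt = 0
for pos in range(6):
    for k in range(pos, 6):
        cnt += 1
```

Upper triangle: 6 + 5 + ... + 1
`cnt` takes the values: 0 → 1 → 2 → 3 → 4 → 5 → 6 → 7 → 8 → 9 → 10 → 11 → 12 → 13 → 14 → 15 → 16 → 17 → 18 → 19 → 20 → 21

Answer: 21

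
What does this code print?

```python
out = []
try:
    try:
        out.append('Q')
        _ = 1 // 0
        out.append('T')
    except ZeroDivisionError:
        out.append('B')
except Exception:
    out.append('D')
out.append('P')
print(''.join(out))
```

Execution trace: 'Q' (inner try body) → 'B' (inner except ZeroDivisionError) → 'P' (after the try/except). Output: QBP

Answer: QBP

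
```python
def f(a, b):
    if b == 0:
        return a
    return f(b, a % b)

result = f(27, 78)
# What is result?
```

f(27, 78) -> f(78, 27) -> f(27, 24) -> f(24, 3) -> f(3, 0) -> 3

Answer: 3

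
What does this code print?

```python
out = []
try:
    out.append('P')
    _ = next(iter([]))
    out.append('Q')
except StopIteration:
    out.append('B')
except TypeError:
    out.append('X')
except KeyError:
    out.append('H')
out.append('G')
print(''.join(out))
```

Execution trace: 'P' (try body) → 'B' (except StopIteration) → 'G' (after the try/except). Output: PBG

Answer: PBG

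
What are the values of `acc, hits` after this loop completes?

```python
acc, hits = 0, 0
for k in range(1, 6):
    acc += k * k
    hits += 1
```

Sum of squares and count
`acc, hits` takes the values: (0, 0) → (1, 0) → (1, 1) → (5, 1) → (5, 2) → (14, 2) → (14, 3) → (30, 3) → (30, 4) → (55, 4) → (55, 5)

Answer: 55, 5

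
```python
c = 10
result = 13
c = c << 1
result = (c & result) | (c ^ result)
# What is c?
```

Trace:
`c = 10` → c = 10
`result = 13` → result = 13
`c = c << 1` → c = 20
`result = (c & result) | (c ^ result)` → result = 29
So c = 20

Answer: 20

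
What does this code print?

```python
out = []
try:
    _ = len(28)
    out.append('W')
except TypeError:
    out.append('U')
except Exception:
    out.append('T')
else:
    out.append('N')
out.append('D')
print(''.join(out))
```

Execution trace: 'U' (except TypeError) → 'D' (after the try/except). Output: UD

Answer: UD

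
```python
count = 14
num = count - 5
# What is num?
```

Trace:
`count = 14` → count = 14
`num = count - 5` → num = 9
So num = 9

Answer: 9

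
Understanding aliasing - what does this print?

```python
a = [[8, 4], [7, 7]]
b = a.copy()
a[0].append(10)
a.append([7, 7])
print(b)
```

Key concept: shallow copy with nested lists.
Step by step:
`a = [[8, 4], [7, 7]]` → a = [[8, 4], [7, 7]]
`b = a.copy()` → b = [[8, 4], [7, 7]]
`a[0].append(10)` → a = [[8, 4, 10], [7, 7]]; b = [[8, 4, 10], [7, 7]]
`a.append([7, 7])` → a = [[8, 4, 10], [7, 7], [7, 7]]
`print(b)` → prints [[8, 4, 10], [7, 7]]

Answer: [[8, 4, 10], [7, 7]]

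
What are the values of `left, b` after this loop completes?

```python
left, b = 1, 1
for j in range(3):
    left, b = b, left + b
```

Fibonacci: after 3 iterations
`left, b` takes the values: (1, 1) → (1, 2) → (2, 3) → (3, 5)

Answer: 3, 5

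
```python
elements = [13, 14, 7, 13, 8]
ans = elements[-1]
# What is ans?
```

Trace:
`elements = [13, 14, 7, 13, 8]` → elements = [13, 14, 7, 13, 8]
`ans = elements[-1]` → ans = 8
So ans = 8

Answer: 8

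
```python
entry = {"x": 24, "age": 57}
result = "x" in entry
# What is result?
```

Trace:
`entry = {"x": 24, "age": 57}` → entry = {'x': 24, 'age': 57}
`result = "x" in entry` → result = True
So result = True

Answer: True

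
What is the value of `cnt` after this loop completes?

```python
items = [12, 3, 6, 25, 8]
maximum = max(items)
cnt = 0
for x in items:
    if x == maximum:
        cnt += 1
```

Count of max value 25 in [12, 3, 6, 25, 8]
`cnt` takes the values: 0 → 1

Answer: 1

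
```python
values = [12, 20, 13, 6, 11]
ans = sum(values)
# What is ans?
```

Trace:
`values = [12, 20, 13, 6, 11]` → values = [12, 20, 13, 6, 11]
`ans = sum(values)` → ans = 62
So ans = 62

Answer: 62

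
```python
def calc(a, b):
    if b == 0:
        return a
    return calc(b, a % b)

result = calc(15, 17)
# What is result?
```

calc(15, 17) -> calc(17, 15) -> calc(15, 2) -> calc(2, 1) -> calc(1, 0) -> 1

Answer: 1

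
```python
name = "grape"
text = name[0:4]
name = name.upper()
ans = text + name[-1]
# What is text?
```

Trace:
`name = "grape"` → name = 'grape'
`text = name[0:4]` → text = 'grap'
`name = name.upper()` → name = 'GRAPE'
`ans = text + name[-1]` → ans = 'grapE'
So text = 'grap'

Answer: 'grap'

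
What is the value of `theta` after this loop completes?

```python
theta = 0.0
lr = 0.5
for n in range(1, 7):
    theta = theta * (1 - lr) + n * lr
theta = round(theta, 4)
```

Moving average with lr=0.5
`theta` takes the values: 0.0 → 0.5 → 1.25 → 2.125 → 3.0625 → 4.03125 → 5.015625 → 5.0156

Answer: 5.0156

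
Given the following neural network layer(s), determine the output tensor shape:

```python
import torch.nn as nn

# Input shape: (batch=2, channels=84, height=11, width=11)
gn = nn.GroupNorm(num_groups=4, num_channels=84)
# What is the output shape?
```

Input: (2, 84, 11, 11) -> Output: (2, 84, 11, 11)

Answer: (2, 84, 11, 11)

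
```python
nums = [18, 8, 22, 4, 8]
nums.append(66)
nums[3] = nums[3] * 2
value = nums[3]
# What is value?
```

Trace:
`nums = [18, 8, 22, 4, 8]` → nums = [18, 8, 22, 4, 8]
`nums.append(66)` → nums = [18, 8, 22, 4, 8, 66]
`nums[3] = nums[3] * 2` → nums = [18, 8, 22, 8, 8, 66]
`value = nums[3]` → value = 8
So value = 8

Answer: 8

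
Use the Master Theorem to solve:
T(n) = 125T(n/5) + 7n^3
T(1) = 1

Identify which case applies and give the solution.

a=125, b=5, f(n)=7n^3. log_5(125) = 3. Since c=3 = 3, Case 2 applies: T(n) = Θ(n^log_b(a) · log n) = O(n^3 log n).

Answer: O(n^3 log n) - Case 2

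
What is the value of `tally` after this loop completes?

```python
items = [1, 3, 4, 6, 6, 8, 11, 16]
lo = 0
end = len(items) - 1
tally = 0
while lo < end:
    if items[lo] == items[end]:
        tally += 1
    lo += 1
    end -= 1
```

Count matching pairs from ends
`tally` takes the values: 0 → 1

Answer: 1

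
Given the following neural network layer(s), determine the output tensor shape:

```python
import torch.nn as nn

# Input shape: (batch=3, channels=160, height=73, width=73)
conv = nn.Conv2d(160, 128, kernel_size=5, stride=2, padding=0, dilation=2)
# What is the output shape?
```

Input: (3, 160, 73, 73) -> Output: (3, 128, 33, 33)

Answer: (3, 128, 33, 33)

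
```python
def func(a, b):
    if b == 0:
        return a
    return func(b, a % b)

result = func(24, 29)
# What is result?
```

func(24, 29) -> func(29, 24) -> func(24, 5) -> func(5, 4) -> func(4, 1) -> func(1, 0) -> 1

Answer: 1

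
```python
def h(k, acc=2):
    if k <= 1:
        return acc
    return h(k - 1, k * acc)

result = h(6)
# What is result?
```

Accumulator trace (n, acc): (6, 2) -> (5, 12) -> (4, 60) -> (3, 240) -> (2, 720) -> (1, 1440) -> return 1440

Answer: 1440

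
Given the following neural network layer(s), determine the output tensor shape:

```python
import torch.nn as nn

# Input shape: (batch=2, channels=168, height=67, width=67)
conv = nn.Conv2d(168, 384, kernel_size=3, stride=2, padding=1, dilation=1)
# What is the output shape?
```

Input: (2, 168, 67, 67) -> Output: (2, 384, 34, 34)

Answer: (2, 384, 34, 34)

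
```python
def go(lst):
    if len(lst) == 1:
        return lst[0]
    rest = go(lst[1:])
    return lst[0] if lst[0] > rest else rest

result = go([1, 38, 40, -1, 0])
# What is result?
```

Recursive max over [1, 38, 40, -1, 0] = 40

Answer: 40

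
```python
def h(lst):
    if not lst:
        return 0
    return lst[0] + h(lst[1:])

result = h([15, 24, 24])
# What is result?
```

15 + 24 + 24 + 0 = 63

Answer: 63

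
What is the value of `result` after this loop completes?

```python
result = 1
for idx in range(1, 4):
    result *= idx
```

3! = 6
`result` takes the values: 1 → 2 → 6

Answer: 6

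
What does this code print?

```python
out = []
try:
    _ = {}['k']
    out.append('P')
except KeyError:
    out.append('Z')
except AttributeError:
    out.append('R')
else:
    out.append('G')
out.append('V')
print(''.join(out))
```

Execution trace: 'Z' (except KeyError) → 'V' (after the try/except). Output: ZV

Answer: ZV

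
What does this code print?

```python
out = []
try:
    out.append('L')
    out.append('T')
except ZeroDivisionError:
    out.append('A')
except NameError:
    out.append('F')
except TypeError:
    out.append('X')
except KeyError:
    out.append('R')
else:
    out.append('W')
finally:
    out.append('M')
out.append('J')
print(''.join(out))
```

Execution trace: 'L' (try body) → 'T' (try body, no exception) → 'W' (else) → 'M' (finally) → 'J' (after the try/except). Output: LTWMJ

Answer: LTWMJ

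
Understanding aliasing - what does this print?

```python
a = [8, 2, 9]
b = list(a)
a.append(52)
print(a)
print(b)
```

Key concept: list() constructor creates copy.
Step by step:
`a = [8, 2, 9]` → a = [8, 2, 9]
`b = list(a)` → b = [8, 2, 9]
`a.append(52)` → a = [8, 2, 9, 52]
`print(a)` → prints [8, 2, 9, 52]
`print(b)` → prints [8, 2, 9]

Answer:
[8, 2, 9, 52]
[8, 2, 9]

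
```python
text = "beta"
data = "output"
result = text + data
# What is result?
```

Trace:
`text = "beta"` → text = 'beta'
`data = "output"` → data = 'output'
`result = text + data` → result = 'betaoutput'
So result = 'betaoutput'

Answer: 'betaoutput'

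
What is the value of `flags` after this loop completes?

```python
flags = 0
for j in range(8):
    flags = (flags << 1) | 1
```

Build 8 consecutive 1-bits: 0b11111111
`flags` takes the values: 0 → 1 → 3 → 7 → 15 → 31 → 63 → 127 → 255

Answer: 255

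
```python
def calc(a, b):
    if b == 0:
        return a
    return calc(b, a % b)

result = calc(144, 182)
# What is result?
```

calc(144, 182) -> calc(182, 144) -> calc(144, 38) -> calc(38, 30) -> calc(30, 8) -> calc(8, 6) -> calc(6, 2) -> calc(2, 0) -> 2

Answer: 2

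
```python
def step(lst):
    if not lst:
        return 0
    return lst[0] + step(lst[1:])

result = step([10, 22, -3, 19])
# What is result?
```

10 + 22 + (-3) + 19 + 0 = 48

Answer: 48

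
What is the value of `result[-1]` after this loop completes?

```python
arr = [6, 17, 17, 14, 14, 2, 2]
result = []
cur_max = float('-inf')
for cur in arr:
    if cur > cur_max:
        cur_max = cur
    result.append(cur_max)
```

Running max ends at 17
`result` takes the values: [] → [6] → [6, 17] → [6, 17, 17] → [6, 17, 17, 17] → [6, 17, 17, 17, 17] → [6, 17, 17, 17, 17, 17] → [6, 17, 17, 17, 17, 17, 17]
So `result[-1]` = 17

Answer: 17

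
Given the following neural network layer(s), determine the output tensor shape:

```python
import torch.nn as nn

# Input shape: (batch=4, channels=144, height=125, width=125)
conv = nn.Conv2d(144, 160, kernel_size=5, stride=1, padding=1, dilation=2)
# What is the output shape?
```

Input: (4, 144, 125, 125) -> Output: (4, 160, 119, 119)

Answer: (4, 160, 119, 119)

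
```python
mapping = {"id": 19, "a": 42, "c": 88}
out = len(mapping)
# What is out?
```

Trace:
`mapping = {"id": 19, "a": 42, "c": 88}` → mapping = {'id': 19, 'a': 42, 'c': 88}
`out = len(mapping)` → out = 3
So out = 3

Answer: 3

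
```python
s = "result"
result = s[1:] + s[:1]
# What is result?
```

Trace:
`s = "result"` → s = 'result'
`result = s[1:] + s[:1]` → result = 'esultr'
So result = 'esultr'

Answer: 'esultr'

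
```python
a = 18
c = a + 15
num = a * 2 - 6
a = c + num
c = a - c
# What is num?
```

Trace:
`a = 18` → a = 18
`c = a + 15` → c = 33
`num = a * 2 - 6` → num = 30
`a = c + num` → a = 63
`c = a - c` → c = 30
So num = 30

Answer: 30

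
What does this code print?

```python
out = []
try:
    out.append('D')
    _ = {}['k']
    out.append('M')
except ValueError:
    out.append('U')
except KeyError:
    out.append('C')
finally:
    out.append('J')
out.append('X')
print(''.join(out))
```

Execution trace: 'D' (try body) → 'C' (except KeyError) → 'J' (finally) → 'X' (after the try/except). Output: DCJX

Answer: DCJX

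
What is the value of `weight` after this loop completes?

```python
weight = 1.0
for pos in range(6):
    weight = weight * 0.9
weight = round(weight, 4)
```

Exponential decay: 1.0 * 0.9^6
`weight` takes the values: 1.0 → 0.9 → 0.81 → 0.729 → 0.6561 → 0.59049 → 0.531441 → 0.5314

Answer: 0.5314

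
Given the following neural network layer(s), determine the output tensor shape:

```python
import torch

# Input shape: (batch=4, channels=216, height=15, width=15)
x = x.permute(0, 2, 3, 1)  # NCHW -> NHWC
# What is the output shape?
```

Input: (4, 216, 15, 15) -> Output: (4, 15, 15, 216)

Answer: (4, 15, 15, 216)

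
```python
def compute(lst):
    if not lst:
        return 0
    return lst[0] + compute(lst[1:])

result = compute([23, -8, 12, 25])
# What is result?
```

23 + (-8) + 12 + 25 + 0 = 52

Answer: 52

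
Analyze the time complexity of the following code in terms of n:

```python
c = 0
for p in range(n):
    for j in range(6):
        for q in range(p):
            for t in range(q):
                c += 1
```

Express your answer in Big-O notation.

Each loop level contributes: n × 1 × n × n. Multiplying the contributions gives O(n^3).

Answer: O(n^3)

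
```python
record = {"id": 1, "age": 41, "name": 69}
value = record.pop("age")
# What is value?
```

Trace:
`record = {"id": 1, "age": 41, "name": 69}` → record = {'id': 1, 'age': 41, 'name': 69}
`value = record.pop("age")` → record = {'id': 1, 'name': 69}; value = 41
So value = 41

Answer: 41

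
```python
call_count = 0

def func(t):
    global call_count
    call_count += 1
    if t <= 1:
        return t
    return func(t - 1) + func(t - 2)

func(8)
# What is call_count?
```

Calls(t) = 1 + Calls(t-1) + Calls(t-2); Calls(0)=Calls(1)=1. For t=8 this gives 67.

Answer: 67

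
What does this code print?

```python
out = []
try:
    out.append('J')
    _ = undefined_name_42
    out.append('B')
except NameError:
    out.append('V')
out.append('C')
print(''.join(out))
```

Execution trace: 'J' (try body) → 'V' (except NameError) → 'C' (after the try/except). Output: JVC

Answer: JVC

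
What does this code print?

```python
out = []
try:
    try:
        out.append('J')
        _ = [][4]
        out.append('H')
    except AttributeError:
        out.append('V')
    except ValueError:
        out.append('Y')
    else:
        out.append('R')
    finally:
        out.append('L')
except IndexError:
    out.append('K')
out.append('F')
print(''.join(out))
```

Execution trace: 'J' (inner try body) → 'L' (inner finally) → 'K' (outer except IndexError) → 'F' (after the try/except). Output: JLKF

Answer: JLKF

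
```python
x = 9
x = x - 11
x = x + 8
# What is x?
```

Trace:
`x = 9` → x = 9
`x = x - 11` → x = -2
`x = x + 8` → x = 6
So x = 6

Answer: 6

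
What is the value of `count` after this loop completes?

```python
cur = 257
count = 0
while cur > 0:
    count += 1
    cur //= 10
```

Count digits by repeated division by 10
`count` takes the values: 0 → 1 → 2 → 3

Answer: 3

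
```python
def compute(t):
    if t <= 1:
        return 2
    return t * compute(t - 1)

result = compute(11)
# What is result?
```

compute(11) = 11 * 10 * 9 * 8 * 7 * 6 * 5 * 4 * 3 * 2 * 2 = 79833600

Answer: 79833600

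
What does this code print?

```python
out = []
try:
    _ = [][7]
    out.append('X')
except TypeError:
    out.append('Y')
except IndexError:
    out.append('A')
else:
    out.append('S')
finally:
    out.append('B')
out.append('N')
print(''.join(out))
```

Execution trace: 'A' (except IndexError) → 'B' (finally) → 'N' (after the try/except). Output: ABN

Answer: ABN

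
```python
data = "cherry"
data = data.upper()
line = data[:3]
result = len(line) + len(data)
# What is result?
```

Trace:
`data = "cherry"` → data = 'cherry'
`data = data.upper()` → data = 'CHERRY'
`line = data[:3]` → line = 'CHE'
`result = len(line) + len(data)` → result = 9
So result = 9

Answer: 9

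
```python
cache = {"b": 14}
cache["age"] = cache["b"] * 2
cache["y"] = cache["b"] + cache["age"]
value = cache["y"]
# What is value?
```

Trace:
`cache = {"b": 14}` → cache = {'b': 14}
`cache["age"] = cache["b"] * 2` → cache = {'b': 14, 'age': 28}
`cache["y"] = cache["b"] + cache["age"]` → cache = {'b': 14, 'age': 28, 'y': 42}
`value = cache["y"]` → value = 42
So value = 42

Answer: 42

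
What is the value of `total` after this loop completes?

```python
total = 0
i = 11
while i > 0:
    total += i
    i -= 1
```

Sum 11 down to 1
`total` takes the values: 0 → 11 → 21 → 30 → 38 → 45 → 51 → 56 → 60 → 63 → 65 → 66

Answer: 66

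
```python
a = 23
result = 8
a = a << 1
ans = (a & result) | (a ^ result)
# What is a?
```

Trace:
`a = 23` → a = 23
`result = 8` → result = 8
`a = a << 1` → a = 46
`ans = (a & result) | (a ^ result)` → ans = 46
So a = 46

Answer: 46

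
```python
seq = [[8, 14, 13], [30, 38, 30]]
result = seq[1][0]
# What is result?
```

Trace:
`seq = [[8, 14, 13], [30, 38, 30]]` → seq = [[8, 14, 13], [30, 38, 30]]
`result = seq[1][0]` → result = 30
So result = 30

Answer: 30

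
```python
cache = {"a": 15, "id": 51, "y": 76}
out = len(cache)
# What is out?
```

Trace:
`cache = {"a": 15, "id": 51, "y": 76}` → cache = {'a': 15, 'id': 51, 'y': 76}
`out = len(cache)` → out = 3
So out = 3

Answer: 3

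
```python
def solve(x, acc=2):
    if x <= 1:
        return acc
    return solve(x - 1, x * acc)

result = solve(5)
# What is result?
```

Accumulator trace (n, acc): (5, 2) -> (4, 10) -> (3, 40) -> (2, 120) -> (1, 240) -> return 240

Answer: 240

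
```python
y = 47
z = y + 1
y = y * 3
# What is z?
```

Trace:
`y = 47` → y = 47
`z = y + 1` → z = 48
`y = y * 3` → y = 141
So z = 48

Answer: 48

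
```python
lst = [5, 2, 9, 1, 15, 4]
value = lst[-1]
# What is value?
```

Trace:
`lst = [5, 2, 9, 1, 15, 4]` → lst = [5, 2, 9, 1, 15, 4]
`value = lst[-1]` → value = 4
So value = 4

Answer: 4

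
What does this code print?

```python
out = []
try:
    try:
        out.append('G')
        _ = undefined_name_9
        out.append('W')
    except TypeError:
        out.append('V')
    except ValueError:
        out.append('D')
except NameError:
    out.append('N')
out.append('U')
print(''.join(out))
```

Execution trace: 'G' (try body) → 'N' (outer except NameError) → 'U' (after the try/except). Output: GNU

Answer: GNU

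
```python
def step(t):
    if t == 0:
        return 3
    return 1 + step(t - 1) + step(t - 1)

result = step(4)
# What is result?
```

step(t) = 1 + 2·step(t-1), step(0)=3. Closed form: (3+1)·2^4 - 1 = 63.

Answer: 63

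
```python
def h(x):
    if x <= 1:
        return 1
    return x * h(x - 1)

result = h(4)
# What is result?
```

h(4) = 4 * 3 * 2 * 1 = 24

Answer: 24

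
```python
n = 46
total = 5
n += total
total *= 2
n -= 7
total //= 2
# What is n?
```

Trace:
`n = 46` → n = 46
`total = 5` → total = 5
`n += total` → n = 51
`total *= 2` → total = 10
`n -= 7` → n = 44
`total //= 2` → total = 5
So n = 44

Answer: 44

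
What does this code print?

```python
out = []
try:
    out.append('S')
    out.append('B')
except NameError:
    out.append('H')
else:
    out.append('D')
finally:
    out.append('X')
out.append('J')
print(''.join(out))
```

Execution trace: 'S' (try body) → 'B' (try body, no exception) → 'D' (else) → 'X' (finally) → 'J' (after the try/except). Output: SBDXJ

Answer: SBDXJ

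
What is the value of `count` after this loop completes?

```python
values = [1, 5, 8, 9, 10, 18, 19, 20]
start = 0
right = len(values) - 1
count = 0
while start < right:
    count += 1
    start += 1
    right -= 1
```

Iterations until pointers meet (list length 8)
`count` takes the values: 0 → 1 → 2 → 3 → 4

Answer: 4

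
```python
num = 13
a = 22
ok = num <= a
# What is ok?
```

Trace:
`num = 13` → num = 13
`a = 22` → a = 22
`ok = num <= a` → ok = True
So ok = True

Answer: True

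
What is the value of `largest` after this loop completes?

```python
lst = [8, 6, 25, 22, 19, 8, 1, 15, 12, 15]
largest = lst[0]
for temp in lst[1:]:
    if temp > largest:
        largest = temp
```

Maximum of [8, 6, 25, 22, 19, 8, 1, 15, 12, 15]
`largest` takes the values: 8 → 25

Answer: 25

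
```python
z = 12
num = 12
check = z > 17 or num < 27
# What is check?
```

Trace:
`z = 12` → z = 12
`num = 12` → num = 12
`check = z > 17 or num < 27` → check = True
So check = True

Answer: True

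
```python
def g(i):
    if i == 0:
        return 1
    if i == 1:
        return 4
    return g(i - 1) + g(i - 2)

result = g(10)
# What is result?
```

Build up from base cases: g(0)=1, g(1)=4, g(2)=5, g(3)=9, g(4)=14, g(5)=23, g(6)=37, ..., g(10)=254

Answer: 254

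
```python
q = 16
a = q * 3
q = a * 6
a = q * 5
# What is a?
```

Trace:
`q = 16` → q = 16
`a = q * 3` → a = 48
`q = a * 6` → q = 288
`a = q * 5` → a = 1440
So a = 1440

Answer: 1440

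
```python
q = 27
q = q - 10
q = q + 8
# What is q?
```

Trace:
`q = 27` → q = 27
`q = q - 10` → q = 17
`q = q + 8` → q = 25
So q = 25

Answer: 25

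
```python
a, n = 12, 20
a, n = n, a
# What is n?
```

Trace:
`a, n = 12, 20` → a = 12; n = 20
`a, n = n, a` → a = 20; n = 12
So n = 12

Answer: 12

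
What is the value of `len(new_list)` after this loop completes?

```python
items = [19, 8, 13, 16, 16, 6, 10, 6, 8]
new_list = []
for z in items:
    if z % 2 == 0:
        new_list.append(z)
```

Count even numbers in [19, 8, 13, 16, 16, 6, 10, 6, 8]
`new_list` takes the values: [] → [8] → [8, 16] → [8, 16, 16] → [8, 16, 16, 6] → [8, 16, 16, 6, 10] → [8, 16, 16, 6, 10, 6] → [8, 16, 16, 6, 10, 6, 8]
So `len(new_list)` = 7

Answer: 7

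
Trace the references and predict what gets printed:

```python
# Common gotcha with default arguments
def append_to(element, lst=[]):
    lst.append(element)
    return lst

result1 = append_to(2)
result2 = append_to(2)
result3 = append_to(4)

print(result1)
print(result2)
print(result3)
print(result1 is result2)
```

Key concept: mutable default argument gotcha.
Step by step:
`result1 = append_to(2)` → result1 = [2]
`result2 = append_to(2)` → result1 = [2, 2] (same object as result2); result2 = [2, 2] (same object as result1)
`result3 = append_to(4)` → result1 = [2, 2, 4] (same object as result2, result3); result2 = [2, 2, 4] (same object as result1, result3); result3 = [2, 2, 4] (same object as result1, result2)
`print(result1)` → prints [2, 2, 4]
`print(result2)` → prints [2, 2, 4]
`print(result3)` → prints [2, 2, 4]
`print(result1 is result2)` → prints True

Answer:
[2, 2, 4]
[2, 2, 4]
[2, 2, 4]
True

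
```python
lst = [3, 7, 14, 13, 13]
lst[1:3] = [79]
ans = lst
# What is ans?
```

Trace:
`lst = [3, 7, 14, 13, 13]` → lst = [3, 7, 14, 13, 13]
`lst[1:3] = [79]` → lst = [3, 79, 13, 13]
`ans = lst` → ans = [3, 79, 13, 13]
So ans = [3, 79, 13, 13]

Answer: [3, 79, 13, 13]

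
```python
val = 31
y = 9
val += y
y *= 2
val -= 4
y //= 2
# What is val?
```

Trace:
`val = 31` → val = 31
`y = 9` → y = 9
`val += y` → val = 40
`y *= 2` → y = 18
`val -= 4` → val = 36
`y //= 2` → y = 9
So val = 36

Answer: 36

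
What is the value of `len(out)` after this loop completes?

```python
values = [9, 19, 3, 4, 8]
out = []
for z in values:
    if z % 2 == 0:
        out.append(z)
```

Count even numbers in [9, 19, 3, 4, 8]
`out` takes the values: [] → [4] → [4, 8]
So `len(out)` = 2

Answer: 2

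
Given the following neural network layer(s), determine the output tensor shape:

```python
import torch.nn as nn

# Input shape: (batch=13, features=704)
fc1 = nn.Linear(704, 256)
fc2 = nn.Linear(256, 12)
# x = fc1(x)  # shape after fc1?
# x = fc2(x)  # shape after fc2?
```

Input: (13, 704) -> after fc1: (13, 256) -> Output: (13, 12)

Answer: (13, 12)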